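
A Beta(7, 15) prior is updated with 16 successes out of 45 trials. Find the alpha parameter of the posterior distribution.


In the Beta-Binomial conjugate update:
alpha_post = alpha_prior + successes
= 7 + 16
= 23

23


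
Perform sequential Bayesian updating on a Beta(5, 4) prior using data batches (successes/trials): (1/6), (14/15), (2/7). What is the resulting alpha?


Accumulate successes: 17
Posterior alpha = prior alpha + sum of successes
= 5 + 17 = 22

22


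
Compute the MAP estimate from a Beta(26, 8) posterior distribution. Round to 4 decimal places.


MAP = mode of Beta distribution
= (alpha - 1)/(alpha + beta - 2)
= (26-1)/(26+8-2)
= 25/32 = 0.7812

0.7812


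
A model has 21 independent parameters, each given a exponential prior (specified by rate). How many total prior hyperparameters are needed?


Each exponential prior needs 1 hyperparameter (rate).
Total = 1 * 21 = 21

21


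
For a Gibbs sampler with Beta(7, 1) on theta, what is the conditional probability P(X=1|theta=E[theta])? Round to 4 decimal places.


E[theta] = 7/(7+1) = 0.875
P(X=1|theta) = theta = 0.875

0.875


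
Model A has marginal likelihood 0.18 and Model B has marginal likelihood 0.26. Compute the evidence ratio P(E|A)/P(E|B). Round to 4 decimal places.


Evidence ratio = P(E|A) / P(E|B)
= 0.18 / 0.26
= 0.6923

0.6923


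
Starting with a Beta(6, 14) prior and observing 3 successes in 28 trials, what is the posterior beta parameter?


Posterior beta = prior beta + failures
Failures = 28 - 3 = 25
beta_post = 14 + 25 = 39

39


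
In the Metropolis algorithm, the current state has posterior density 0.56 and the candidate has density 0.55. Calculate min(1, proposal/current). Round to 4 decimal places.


Ratio = 0.55/0.56 = 0.9821
Acceptance probability = min(1, 0.9821)
= 0.9821

0.9821


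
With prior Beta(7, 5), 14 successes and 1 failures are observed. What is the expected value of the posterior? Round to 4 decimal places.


Posterior = Beta(21, 6)
E[theta] = alpha/(alpha+beta)
= 21/27 = 0.7778

0.7778


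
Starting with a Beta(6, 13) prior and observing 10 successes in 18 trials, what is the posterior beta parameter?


Posterior beta = prior beta + failures
Failures = 18 - 10 = 8
beta_post = 13 + 8 = 21

21


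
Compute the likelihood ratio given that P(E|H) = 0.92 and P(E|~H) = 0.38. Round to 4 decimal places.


LR = P(E|H) / P(E|~H)
= 0.92 / 0.38 = 2.4211

2.4211


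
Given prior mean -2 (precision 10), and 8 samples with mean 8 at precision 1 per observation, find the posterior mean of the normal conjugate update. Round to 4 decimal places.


The posterior mean is a precision-weighted average of prior and data.
Post. prec. = 10 + 8 = 18
Post. mean = (-20 + 64)/18 = 44/18 = 2.4444

2.4444


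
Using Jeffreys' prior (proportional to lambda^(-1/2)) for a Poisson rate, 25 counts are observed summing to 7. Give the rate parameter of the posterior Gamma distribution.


Conjugate update: Gamma(prior_shape + S, prior_rate + n).
Prior shape = 0.5, prior rate = 0.
Posterior rate = 0 + n = 25

25.0


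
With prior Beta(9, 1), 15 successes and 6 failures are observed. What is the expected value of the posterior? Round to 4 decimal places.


Posterior = Beta(24, 7)
E[theta] = alpha/(alpha+beta)
= 24/31 = 0.7742

0.7742


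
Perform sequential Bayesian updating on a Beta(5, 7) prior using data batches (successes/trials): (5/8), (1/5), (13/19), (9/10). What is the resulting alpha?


Accumulate successes: 28
Posterior alpha = prior alpha + sum of successes
= 5 + 28 = 33

33


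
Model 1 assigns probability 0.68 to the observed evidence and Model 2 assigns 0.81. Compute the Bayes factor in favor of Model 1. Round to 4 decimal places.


BF = P(data|M1) / P(data|M2)
= 0.68 / 0.81 = 0.8395

0.8395


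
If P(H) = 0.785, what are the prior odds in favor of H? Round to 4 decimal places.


Prior odds = P(H) / (1 - P(H))
= 0.785 / 0.215
= 3.6512

3.6512


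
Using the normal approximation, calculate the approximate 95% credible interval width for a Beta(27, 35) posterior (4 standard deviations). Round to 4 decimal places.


Var(Beta) = 27*35/(62^2 * 63) = 0.0039
SD = 0.0625
Width ~ 4*SD = 0.2499

0.2499


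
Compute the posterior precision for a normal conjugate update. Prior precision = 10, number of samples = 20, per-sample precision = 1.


tau_post = tau_0 + n * tau
= 10 + 20 * 1 = 30

30


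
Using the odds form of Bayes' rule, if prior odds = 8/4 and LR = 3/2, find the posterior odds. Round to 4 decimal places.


Bayes' rule in odds form: posterior odds = prior odds * LR
= (8 * 3) / (4 * 2)
= 24/8 = 3.0

3.0


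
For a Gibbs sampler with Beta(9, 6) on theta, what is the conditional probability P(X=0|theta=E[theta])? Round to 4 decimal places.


E[theta] = 9/(9+6) = 0.6
P(X=0|theta) = 1 - theta = 0.4

0.4


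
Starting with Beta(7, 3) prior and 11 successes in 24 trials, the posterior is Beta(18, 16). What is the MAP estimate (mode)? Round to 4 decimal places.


The mode of Beta(a, b) when a > 1 and b > 1 is (a-1)/(a+b-2)
= (18 - 1) / (18 + 16 - 2)
= 17 / 32
= 0.5312

0.5312


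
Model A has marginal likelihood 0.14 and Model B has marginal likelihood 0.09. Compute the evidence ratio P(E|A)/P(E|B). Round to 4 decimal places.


Evidence ratio = P(E|A) / P(E|B)
= 0.14 / 0.09
= 1.5556

1.5556


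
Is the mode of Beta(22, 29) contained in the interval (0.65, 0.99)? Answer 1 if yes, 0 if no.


Mode = (a-1)/(a+b-2) = 21/49 = 0.4286
Interval: (0.65, 0.99)
Contains mode? 0

0


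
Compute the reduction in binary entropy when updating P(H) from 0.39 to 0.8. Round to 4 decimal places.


H_before = -p*log2(p) - (1-p)*log2(1-p) for p=0.39: 0.9648
H_after for p=0.8: 0.7219
Reduction = 0.9648 - 0.7219 = 0.2429

0.2429


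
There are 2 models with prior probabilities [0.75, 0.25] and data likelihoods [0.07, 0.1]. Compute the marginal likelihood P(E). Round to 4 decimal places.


P(E) = sum over models of P(M_i) * P(E|M_i)
= 0.75*0.07 + 0.25*0.1
= 0.0775

0.0775


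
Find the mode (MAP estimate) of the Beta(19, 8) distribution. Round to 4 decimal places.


For Beta(a,b) with a,b > 1:
Mode = (a-1)/(a+b-2) = (19-1)/(27-2)
= 18/25 = 0.72

0.72


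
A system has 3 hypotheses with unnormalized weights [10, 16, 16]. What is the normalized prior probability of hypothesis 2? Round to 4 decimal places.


The normalized prior is the weight divided by the total.
Total weight = 42
P(H2) = 16 / 42 = 0.381

0.381


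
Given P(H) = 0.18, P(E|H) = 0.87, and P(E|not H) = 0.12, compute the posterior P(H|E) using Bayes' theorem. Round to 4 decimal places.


By Bayes' theorem: P(H|E) = P(E|H)*P(H) / P(E)
P(E) = P(E|H)*P(H) + P(E|not H)*P(not H)
P(E) = 0.87*0.18 + 0.12*0.82 = 0.255
P(H|E) = 0.87*0.18 / 0.255 = 0.6141

0.6141


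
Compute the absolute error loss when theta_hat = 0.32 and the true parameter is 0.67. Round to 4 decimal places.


L = |theta_hat - theta_true|
= |0.32 - 0.67| = 0.35

0.35


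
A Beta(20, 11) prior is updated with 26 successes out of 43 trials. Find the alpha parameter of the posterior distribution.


In the Beta-Binomial conjugate update:
alpha_post = alpha_prior + successes
= 20 + 26
= 46

46


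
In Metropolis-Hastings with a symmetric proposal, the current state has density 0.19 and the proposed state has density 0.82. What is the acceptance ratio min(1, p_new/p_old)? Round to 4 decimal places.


Ratio = p_new / p_old = 0.82 / 0.19 = 4.3158
Acceptance = min(1, 4.3158) = 1.0

1.0


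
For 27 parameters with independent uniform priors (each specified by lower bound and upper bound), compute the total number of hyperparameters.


A uniform prior has 2 hyperparameters per parameter.
Total = 27 * 2 = 54

54


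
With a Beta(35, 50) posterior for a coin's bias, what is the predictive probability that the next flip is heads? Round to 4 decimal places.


The predictive probability equals the posterior mean.
P(next = heads) = alpha / (alpha + beta)
= 35 / 85 = 0.4118

0.4118


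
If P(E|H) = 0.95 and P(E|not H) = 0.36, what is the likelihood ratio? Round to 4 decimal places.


Likelihood ratio = P(E|H) / P(E|not H)
= 0.95 / 0.36
= 2.6389

2.6389


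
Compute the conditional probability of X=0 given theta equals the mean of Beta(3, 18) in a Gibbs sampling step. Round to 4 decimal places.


Mean of Beta(3, 18) = 0.1429
P(X=0 | theta=0.1429) = 0.8571

0.8571


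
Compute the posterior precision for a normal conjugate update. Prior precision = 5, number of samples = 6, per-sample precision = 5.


tau_post = tau_0 + n * tau
= 5 + 6 * 5 = 35

35


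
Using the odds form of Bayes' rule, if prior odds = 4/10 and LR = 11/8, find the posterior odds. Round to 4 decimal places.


Bayes' rule in odds form: posterior odds = prior odds * LR
= (4 * 11) / (10 * 8)
= 44/80 = 0.55

0.55


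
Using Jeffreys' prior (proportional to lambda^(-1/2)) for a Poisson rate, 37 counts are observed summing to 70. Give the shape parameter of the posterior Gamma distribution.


Conjugate update: Gamma(prior_shape + S, prior_rate + n).
Prior shape = 0.5, prior rate = 0.
Posterior shape = 0.5 + S = 0.5 + 70 = 70.5

70.5


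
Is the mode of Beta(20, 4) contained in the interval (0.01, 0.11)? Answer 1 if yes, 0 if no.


Mode = (a-1)/(a+b-2) = 19/22 = 0.8636
Interval: (0.01, 0.11)
Contains mode? 0

0


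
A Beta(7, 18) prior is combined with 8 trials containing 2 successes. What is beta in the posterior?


In conjugate updating:
beta_posterior = beta_prior + (n - k)
= 18 + (8 - 2)
= 18 + 6 = 24

24


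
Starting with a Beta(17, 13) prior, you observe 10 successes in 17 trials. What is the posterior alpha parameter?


For a Beta-Binomial conjugate model:
Posterior alpha = prior alpha + number of successes
= 17 + 10 = 27

27


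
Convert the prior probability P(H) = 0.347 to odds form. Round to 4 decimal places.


P(not H) = 1 - 0.347 = 0.653
Odds = 0.347 / 0.653 = 0.5314

0.5314


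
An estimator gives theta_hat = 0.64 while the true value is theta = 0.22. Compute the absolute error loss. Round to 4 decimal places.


The absolute error loss is |theta_hat - theta|
= |0.64 - 0.22|
= 0.42

0.42


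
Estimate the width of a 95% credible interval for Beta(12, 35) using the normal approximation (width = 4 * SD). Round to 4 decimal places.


For Beta(a,b): Var = ab/((a+b)^2(a+b+1))
Var = 0.004, SD = 0.0629
Approximate 95% CI width = 4 * 0.0629 = 0.2517

0.2517


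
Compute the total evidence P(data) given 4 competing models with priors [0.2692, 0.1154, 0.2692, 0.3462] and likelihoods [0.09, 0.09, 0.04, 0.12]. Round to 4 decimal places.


Marginal likelihood = sum P(model_i) * P(data|model_i)
Model 1: 0.2692 * 0.09 = 0.0242
Model 2: 0.1154 * 0.09 = 0.0104
Model 3: 0.2692 * 0.04 = 0.0108
Model 4: 0.3462 * 0.12 = 0.0415
Total = 0.0869

0.0869


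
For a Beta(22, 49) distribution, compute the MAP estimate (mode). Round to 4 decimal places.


MAP = mode = (a-1)/(a+b-2)
= (22-1)/(22+49-2)
= 21/69 = 0.3043

0.3043


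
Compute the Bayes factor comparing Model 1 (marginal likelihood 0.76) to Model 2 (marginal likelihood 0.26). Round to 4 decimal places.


BF12 = marginal likelihood of M1 / marginal likelihood of M2
= 0.76/0.26
= 2.9231

2.9231


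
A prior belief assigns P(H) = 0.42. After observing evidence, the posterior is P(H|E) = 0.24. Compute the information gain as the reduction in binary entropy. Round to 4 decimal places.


H(prior) = -0.42*log2(0.42) - 0.58*log2(0.58)
= 0.9815
H(post) = -0.24*log2(0.24) - 0.76*log2(0.76)
= 0.795
IG = 0.9815 - 0.795 = 0.1864

0.1864


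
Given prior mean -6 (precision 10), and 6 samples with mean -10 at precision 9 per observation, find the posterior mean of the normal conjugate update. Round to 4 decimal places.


The posterior mean is a precision-weighted average of prior and data.
Post. prec. = 10 + 54 = 64
Post. mean = (-60 + -540)/64 = -600/64 = -9.375

-9.375


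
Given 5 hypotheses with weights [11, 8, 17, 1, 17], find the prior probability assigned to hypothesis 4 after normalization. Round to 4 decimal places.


To normalize, divide each weight by the sum of all weights.
Sum = 54
Prior(H4) = 1/54 = 0.0185

0.0185


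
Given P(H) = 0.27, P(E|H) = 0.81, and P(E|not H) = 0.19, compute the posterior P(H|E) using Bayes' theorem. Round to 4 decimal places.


By Bayes' theorem: P(H|E) = P(E|H)*P(H) / P(E)
P(E) = P(E|H)*P(H) + P(E|not H)*P(not H)
P(E) = 0.81*0.27 + 0.19*0.73 = 0.3574
P(H|E) = 0.81*0.27 / 0.3574 = 0.6119

0.6119


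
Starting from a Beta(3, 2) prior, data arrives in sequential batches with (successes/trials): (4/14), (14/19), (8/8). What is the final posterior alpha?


In sequential Bayesian updating, we sum all successes.
Total successes = 26
Final alpha = 3 + 26 = 29

29


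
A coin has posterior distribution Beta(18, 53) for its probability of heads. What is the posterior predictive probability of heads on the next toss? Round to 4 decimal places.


Posterior predictive = E[theta] = alpha/(alpha+beta)
= 18/71
= 0.2535

0.2535


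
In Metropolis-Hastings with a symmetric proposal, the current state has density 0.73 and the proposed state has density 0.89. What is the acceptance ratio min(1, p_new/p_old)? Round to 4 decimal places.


Ratio = p_new / p_old = 0.89 / 0.73 = 1.2192
Acceptance = min(1, 1.2192) = 1.0

1.0


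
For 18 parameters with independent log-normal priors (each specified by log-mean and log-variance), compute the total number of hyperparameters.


A log-normal prior has 2 hyperparameters per parameter.
Total = 18 * 2 = 36

36


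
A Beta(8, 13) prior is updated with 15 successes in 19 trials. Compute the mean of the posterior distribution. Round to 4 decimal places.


After update: Beta(23, 17)
Mean = 23 / (23 + 17) = 23 / 40
= 0.575

0.575


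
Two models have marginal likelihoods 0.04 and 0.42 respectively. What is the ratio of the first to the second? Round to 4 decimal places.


Evidence ratio = 0.04 / 0.42
= 0.0952

0.0952


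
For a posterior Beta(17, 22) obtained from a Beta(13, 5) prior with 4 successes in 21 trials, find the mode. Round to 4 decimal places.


Mode = (alpha - 1) / (alpha + beta - 2)
= 16 / 37
= 0.4324

0.4324


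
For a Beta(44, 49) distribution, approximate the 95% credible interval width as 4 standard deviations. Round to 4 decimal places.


Variance of Beta(a,b) = ab / ((a+b)^2 * (a+b+1))
= 44*49 / ((93)^2 * 94)
= 0.0027
SD = sqrt(0.0027) = 0.0515
Width = 4 * SD = 0.206

0.206


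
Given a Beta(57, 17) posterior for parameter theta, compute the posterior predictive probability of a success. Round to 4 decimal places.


For a Beta-Bernoulli model, the predictive probability is the mean:
P(success) = 57/(57+17) = 57/74 = 0.7703

0.7703


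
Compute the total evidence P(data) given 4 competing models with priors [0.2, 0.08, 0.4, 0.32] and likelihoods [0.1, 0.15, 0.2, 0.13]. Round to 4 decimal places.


Marginal likelihood = sum P(model_i) * P(data|model_i)
Model 1: 0.2 * 0.1 = 0.02
Model 2: 0.08 * 0.15 = 0.012
Model 3: 0.4 * 0.2 = 0.08
Model 4: 0.32 * 0.13 = 0.0416
Total = 0.1536

0.1536


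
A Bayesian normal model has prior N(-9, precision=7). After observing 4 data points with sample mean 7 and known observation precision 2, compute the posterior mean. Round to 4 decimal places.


Posterior mean = (prior_precision * prior_mean + n * data_precision * data_mean) / (prior_precision + n * data_precision)
Numerator = 7*-9 + 4*2*7 = -7
Denominator = 7 + 4*2 = 15
Posterior mean = -0.4667

-0.4667


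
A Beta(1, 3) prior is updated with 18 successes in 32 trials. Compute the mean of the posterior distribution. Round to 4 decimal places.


After update: Beta(19, 17)
Mean = 19 / (19 + 17) = 19 / 36
= 0.5278

0.5278


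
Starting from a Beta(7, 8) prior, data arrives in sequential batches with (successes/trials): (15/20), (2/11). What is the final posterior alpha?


In sequential Bayesian updating, we sum all successes.
Total successes = 17
Final alpha = 7 + 17 = 24

24


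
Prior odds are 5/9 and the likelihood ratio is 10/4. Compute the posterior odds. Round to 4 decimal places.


Posterior odds = prior odds * likelihood ratio
= (5/9) * (10/4)
= 50 / 36
= 1.3889

1.3889


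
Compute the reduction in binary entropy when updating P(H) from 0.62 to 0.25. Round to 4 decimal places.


H_before = -p*log2(p) - (1-p)*log2(1-p) for p=0.62: 0.958
H_after for p=0.25: 0.8113
Reduction = 0.958 - 0.8113 = 0.1468

0.1468


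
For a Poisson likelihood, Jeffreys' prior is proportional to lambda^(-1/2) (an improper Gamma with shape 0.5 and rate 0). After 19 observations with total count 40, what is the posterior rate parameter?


Jeffreys' prior for Poisson is proportional to lambda^(-1/2).
Posterior is Gamma(0.5 + S, 0 + n) = Gamma(0.5 + 40, 19).
Posterior rate = 0 + n = 19

19.0


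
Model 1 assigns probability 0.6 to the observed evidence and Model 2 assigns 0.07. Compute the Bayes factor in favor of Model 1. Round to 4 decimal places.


BF = P(data|M1) / P(data|M2)
= 0.6 / 0.07 = 8.5714

8.5714


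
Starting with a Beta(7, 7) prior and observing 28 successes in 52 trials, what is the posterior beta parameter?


Posterior beta = prior beta + failures
Failures = 52 - 28 = 24
beta_post = 7 + 24 = 31

31


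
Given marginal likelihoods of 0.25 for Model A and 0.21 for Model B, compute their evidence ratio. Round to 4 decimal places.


Ratio = ML(A) / ML(B) = 0.25/0.21
= 1.1905

1.1905


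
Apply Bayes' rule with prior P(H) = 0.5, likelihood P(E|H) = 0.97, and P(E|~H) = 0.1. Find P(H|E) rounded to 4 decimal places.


Step 1: Compute marginal P(E) = P(E|H)P(H) + P(E|~H)P(~H)
= 0.97*0.5 + 0.1*0.5 = 0.535
Step 2: P(H|E) = P(E|H)P(H)/P(E) = 0.485/0.535
= 0.9065

0.9065


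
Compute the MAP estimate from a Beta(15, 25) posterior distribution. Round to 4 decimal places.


MAP = mode of Beta distribution
= (alpha - 1)/(alpha + beta - 2)
= (15-1)/(15+25-2)
= 14/38 = 0.3684

0.3684


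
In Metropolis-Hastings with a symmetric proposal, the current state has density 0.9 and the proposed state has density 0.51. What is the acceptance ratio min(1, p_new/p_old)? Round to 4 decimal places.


Ratio = p_new / p_old = 0.51 / 0.9 = 0.5667
Acceptance = min(1, 0.5667) = 0.5667

0.5667


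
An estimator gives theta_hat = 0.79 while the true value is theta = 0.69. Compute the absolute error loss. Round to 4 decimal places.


The absolute error loss is |theta_hat - theta|
= |0.79 - 0.69|
= 0.1

0.1


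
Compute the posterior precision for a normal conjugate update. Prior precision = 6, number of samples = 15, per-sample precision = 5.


tau_post = tau_0 + n * tau
= 6 + 15 * 5 = 81

81


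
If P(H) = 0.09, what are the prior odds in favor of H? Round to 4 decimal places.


Prior odds = P(H) / (1 - P(H))
= 0.09 / 0.91
= 0.0989

0.0989


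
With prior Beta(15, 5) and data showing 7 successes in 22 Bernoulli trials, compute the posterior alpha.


Conjugate update: alpha_posterior = alpha_prior + k
= 15 + 7 = 22

22


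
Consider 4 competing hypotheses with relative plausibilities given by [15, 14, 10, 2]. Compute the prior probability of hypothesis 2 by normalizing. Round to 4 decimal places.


Sum of weights = 15 + 14 + 10 + 2 = 41
Normalized prior for H2 = 14 / 41
= 0.3415

0.3415


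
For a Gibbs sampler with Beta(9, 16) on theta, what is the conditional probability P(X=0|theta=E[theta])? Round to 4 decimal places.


E[theta] = 9/(9+16) = 0.36
P(X=0|theta) = 1 - theta = 0.64

0.64


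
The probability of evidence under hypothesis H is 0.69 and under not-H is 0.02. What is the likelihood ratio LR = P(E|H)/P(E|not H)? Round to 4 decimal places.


LR = 0.69 / 0.02
= 34.5

34.5


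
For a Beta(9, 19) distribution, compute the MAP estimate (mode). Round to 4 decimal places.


MAP = mode = (a-1)/(a+b-2)
= (9-1)/(9+19-2)
= 8/26 = 0.3077

0.3077


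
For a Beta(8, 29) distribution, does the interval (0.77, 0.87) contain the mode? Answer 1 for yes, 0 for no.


Mode of Beta(a,b) = (a-1)/(a+b-2)
= (8-1)/(8+29-2) = 0.2
Check: 0.77 <= 0.2 <= 0.87?
Result: 0

0


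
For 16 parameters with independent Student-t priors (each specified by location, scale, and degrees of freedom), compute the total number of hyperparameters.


A Student-t prior has 3 hyperparameters per parameter.
Total = 16 * 3 = 48

48


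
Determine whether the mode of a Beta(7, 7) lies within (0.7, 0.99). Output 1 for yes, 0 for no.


First find the mode: (a-1)/(a+b-2) = 0.5
Is 0.5 in (0.7, 0.99)? 0

0


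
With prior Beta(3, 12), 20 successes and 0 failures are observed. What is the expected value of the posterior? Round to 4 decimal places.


Posterior = Beta(23, 12)
E[theta] = alpha/(alpha+beta)
= 23/35 = 0.6571

0.6571


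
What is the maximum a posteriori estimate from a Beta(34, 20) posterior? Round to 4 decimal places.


The MAP estimate equals the mode of the distribution.
Mode of Beta(a,b) = (a-1)/(a+b-2)
= 33/52
= 0.6346

0.6346


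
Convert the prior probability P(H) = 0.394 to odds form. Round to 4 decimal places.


P(not H) = 1 - 0.394 = 0.606
Odds = 0.394 / 0.606 = 0.6502

0.6502


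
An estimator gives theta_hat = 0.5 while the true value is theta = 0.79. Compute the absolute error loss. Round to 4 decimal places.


The absolute error loss is |theta_hat - theta|
= |0.5 - 0.79|
= 0.29

0.29


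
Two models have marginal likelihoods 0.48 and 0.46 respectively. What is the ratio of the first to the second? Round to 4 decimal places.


Evidence ratio = 0.48 / 0.46
= 1.0435

1.0435


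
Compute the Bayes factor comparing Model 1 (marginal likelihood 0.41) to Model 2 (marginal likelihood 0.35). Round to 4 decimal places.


BF12 = marginal likelihood of M1 / marginal likelihood of M2
= 0.41/0.35
= 1.1714

1.1714


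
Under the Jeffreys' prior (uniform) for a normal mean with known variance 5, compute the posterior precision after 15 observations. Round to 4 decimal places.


Prior precision = 0 (flat prior).
Post. prec. = 0 + n/var = 15/5 = 3.0

3.0


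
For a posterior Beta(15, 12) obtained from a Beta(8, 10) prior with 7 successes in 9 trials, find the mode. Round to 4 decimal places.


Mode = (alpha - 1) / (alpha + beta - 2)
= 14 / 25
= 0.56

0.56


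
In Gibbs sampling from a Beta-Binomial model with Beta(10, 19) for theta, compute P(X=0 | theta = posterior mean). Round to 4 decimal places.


Posterior mean = alpha/(alpha+beta) = 10/29 = 0.3448
P(X=0|theta=mean) = 1 - theta = 0.6552

0.6552


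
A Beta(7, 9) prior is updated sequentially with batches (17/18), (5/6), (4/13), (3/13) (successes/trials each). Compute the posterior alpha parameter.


Sequential conjugate updating is equivalent to a single batch update.
Total successes across all batches = 29
alpha_posterior = alpha_prior + total_successes = 7 + 29
= 36

36


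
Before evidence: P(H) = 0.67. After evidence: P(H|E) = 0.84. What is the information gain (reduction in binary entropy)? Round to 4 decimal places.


Prior entropy = 0.9149
Posterior entropy = 0.6343
Information gain = 0.9149 - 0.6343 = 0.2806

0.2806


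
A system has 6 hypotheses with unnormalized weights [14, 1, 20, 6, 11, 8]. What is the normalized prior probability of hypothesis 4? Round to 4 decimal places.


The normalized prior is the weight divided by the total.
Total weight = 60
P(H4) = 6 / 60 = 0.1

0.1


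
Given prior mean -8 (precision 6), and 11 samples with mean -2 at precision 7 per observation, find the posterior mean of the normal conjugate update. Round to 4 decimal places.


The posterior mean is a precision-weighted average of prior and data.
Post. prec. = 6 + 77 = 83
Post. mean = (-48 + -154)/83 = -202/83 = -2.4337

-2.4337


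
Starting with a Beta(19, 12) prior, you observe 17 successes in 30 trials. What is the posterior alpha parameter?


For a Beta-Binomial conjugate model:
Posterior alpha = prior alpha + number of successes
= 19 + 17 = 36

36


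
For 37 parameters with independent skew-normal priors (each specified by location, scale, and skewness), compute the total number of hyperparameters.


A skew-normal prior has 3 hyperparameters per parameter.
Total = 37 * 3 = 111

111


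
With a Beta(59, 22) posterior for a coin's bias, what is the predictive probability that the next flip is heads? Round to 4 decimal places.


The predictive probability equals the posterior mean.
P(next = heads) = alpha / (alpha + beta)
= 59 / 81 = 0.7284

0.7284


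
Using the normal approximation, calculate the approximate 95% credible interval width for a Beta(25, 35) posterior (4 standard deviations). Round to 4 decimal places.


Var(Beta) = 25*35/(60^2 * 61) = 0.004
SD = 0.0631
Width ~ 4*SD = 0.2525

0.2525


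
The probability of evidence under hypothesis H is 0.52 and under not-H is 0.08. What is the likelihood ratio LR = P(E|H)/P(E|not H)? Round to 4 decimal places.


LR = 0.52 / 0.08
= 6.5

6.5


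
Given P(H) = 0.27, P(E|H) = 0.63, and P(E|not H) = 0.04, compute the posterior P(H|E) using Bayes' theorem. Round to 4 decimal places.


By Bayes' theorem: P(H|E) = P(E|H)*P(H) / P(E)
P(E) = P(E|H)*P(H) + P(E|not H)*P(not H)
P(E) = 0.63*0.27 + 0.04*0.73 = 0.1993
P(H|E) = 0.63*0.27 / 0.1993 = 0.8535

0.8535


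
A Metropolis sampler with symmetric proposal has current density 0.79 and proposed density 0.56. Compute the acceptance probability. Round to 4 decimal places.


For symmetric proposals, acceptance = min(1, pi(x*)/pi(x))
= min(1, 0.56/0.79)
= min(1, 0.7089) = 0.7089

0.7089


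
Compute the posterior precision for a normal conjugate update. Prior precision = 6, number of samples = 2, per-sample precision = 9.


tau_post = tau_0 + n * tau
= 6 + 2 * 9 = 24

24


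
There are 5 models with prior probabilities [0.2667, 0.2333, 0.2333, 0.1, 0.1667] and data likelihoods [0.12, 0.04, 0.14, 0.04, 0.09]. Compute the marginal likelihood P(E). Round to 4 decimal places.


P(E) = sum over models of P(M_i) * P(E|M_i)
= 0.2667*0.12 + 0.2333*0.04 + 0.2333*0.14 + 0.1*0.04 + 0.1667*0.09
= 0.093

0.093


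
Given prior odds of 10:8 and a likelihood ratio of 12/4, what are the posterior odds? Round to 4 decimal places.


Posterior odds = prior odds * LR
Prior odds = 10/8 = 1.25
LR = 12/4 = 3.0
Posterior odds = 1.25 * 3.0 = 3.75

3.75


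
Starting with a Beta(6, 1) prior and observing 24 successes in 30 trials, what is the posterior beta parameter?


Posterior beta = prior beta + failures
Failures = 30 - 24 = 6
beta_post = 1 + 6 = 7

7


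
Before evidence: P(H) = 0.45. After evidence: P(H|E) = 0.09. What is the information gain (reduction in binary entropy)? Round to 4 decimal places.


Prior entropy = 0.9928
Posterior entropy = 0.4365
Information gain = 0.9928 - 0.4365 = 0.5563

0.5563


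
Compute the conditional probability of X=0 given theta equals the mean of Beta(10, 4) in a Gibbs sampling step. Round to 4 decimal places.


Mean of Beta(10, 4) = 0.7143
P(X=0 | theta=0.7143) = 0.2857

0.2857


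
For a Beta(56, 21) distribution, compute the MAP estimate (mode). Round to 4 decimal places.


MAP = mode = (a-1)/(a+b-2)
= (56-1)/(56+21-2)
= 55/75 = 0.7333

0.7333


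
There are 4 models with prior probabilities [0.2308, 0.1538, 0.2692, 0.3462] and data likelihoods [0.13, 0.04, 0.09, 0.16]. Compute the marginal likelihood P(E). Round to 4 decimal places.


P(E) = sum over models of P(M_i) * P(E|M_i)
= 0.2308*0.13 + 0.1538*0.04 + 0.2692*0.09 + 0.3462*0.16
= 0.1158

0.1158


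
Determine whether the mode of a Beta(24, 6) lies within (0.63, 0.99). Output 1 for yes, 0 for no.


First find the mode: (a-1)/(a+b-2) = 0.8214
Is 0.8214 in (0.63, 0.99)? 1

1


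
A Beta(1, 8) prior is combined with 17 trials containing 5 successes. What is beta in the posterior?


In conjugate updating:
beta_posterior = beta_prior + (n - k)
= 8 + (17 - 5)
= 8 + 12 = 20

20


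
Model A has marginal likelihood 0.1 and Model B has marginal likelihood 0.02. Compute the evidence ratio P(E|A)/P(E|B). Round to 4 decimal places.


Evidence ratio = P(E|A) / P(E|B)
= 0.1 / 0.02
= 5.0

5.0


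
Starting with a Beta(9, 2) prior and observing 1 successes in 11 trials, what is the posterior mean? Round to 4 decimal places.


Posterior parameters: alpha = 9 + 1 = 10
beta = 2 + 10 = 12
Posterior mean = alpha / (alpha + beta) = 10 / 22
= 0.4545

0.4545


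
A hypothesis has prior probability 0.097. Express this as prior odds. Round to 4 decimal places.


Odds = P(H) / P(not H) = 0.097 / 0.903
= 0.1074

0.1074


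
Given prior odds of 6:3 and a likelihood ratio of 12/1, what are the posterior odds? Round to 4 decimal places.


Posterior odds = prior odds * LR
Prior odds = 6/3 = 2.0
LR = 12/1 = 12.0
Posterior odds = 2.0 * 12.0 = 24.0

24.0


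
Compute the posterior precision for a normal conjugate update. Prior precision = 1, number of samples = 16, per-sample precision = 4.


tau_post = tau_0 + n * tau
= 1 + 16 * 4 = 65

65


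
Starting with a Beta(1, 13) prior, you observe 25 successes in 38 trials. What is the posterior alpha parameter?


For a Beta-Binomial conjugate model:
Posterior alpha = prior alpha + number of successes
= 1 + 25 = 26

26


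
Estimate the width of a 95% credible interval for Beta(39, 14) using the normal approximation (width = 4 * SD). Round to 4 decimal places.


For Beta(a,b): Var = ab/((a+b)^2(a+b+1))
Var = 0.0036, SD = 0.06
Approximate 95% CI width = 4 * 0.06 = 0.24

0.24


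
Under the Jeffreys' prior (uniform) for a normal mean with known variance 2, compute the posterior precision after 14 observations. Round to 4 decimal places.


Prior precision = 0 (flat prior).
Post. prec. = 0 + n/var = 14/2 = 7.0

7.0


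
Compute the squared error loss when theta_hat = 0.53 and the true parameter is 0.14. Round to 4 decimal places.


L = (theta_hat - theta_true)^2
= (0.53 - 0.14)^2
= 0.39^2 = 0.1521

0.1521


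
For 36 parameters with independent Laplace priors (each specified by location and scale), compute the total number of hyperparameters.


A Laplace prior has 2 hyperparameters per parameter.
Total = 36 * 2 = 72

72


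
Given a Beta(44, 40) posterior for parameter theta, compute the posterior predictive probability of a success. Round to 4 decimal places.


For a Beta-Bernoulli model, the predictive probability is the mean:
P(success) = 44/(44+40) = 44/84 = 0.5238

0.5238


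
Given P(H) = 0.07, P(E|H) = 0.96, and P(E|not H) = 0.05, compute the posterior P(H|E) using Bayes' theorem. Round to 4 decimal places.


By Bayes' theorem: P(H|E) = P(E|H)*P(H) / P(E)
P(E) = P(E|H)*P(H) + P(E|not H)*P(not H)
P(E) = 0.96*0.07 + 0.05*0.93 = 0.1137
P(H|E) = 0.96*0.07 / 0.1137 = 0.591

0.591


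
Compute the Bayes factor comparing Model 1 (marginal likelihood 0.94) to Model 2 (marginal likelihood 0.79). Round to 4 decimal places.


BF12 = marginal likelihood of M1 / marginal likelihood of M2
= 0.94/0.79
= 1.1899

1.1899


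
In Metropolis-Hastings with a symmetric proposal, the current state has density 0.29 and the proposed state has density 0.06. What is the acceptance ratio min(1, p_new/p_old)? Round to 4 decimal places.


Ratio = p_new / p_old = 0.06 / 0.29 = 0.2069
Acceptance = min(1, 0.2069) = 0.2069

0.2069


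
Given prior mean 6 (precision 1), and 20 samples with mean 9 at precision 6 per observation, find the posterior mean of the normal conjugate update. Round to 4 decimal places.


The posterior mean is a precision-weighted average of prior and data.
Post. prec. = 1 + 120 = 121
Post. mean = (6 + 1080)/121 = 1086/121 = 8.9752

8.9752


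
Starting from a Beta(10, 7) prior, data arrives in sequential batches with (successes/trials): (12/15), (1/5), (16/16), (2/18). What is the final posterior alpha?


In sequential Bayesian updating, we sum all successes.
Total successes = 31
Final alpha = 10 + 31 = 41

41


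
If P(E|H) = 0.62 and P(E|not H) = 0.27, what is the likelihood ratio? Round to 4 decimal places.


Likelihood ratio = P(E|H) / P(E|not H)
= 0.62 / 0.27
= 2.2963

2.2963


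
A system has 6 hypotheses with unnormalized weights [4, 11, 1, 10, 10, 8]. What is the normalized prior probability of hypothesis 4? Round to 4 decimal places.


The normalized prior is the weight divided by the total.
Total weight = 44
P(H4) = 10 / 44 = 0.2273

0.2273


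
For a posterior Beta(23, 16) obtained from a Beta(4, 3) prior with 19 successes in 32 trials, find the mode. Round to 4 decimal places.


Mode = (alpha - 1) / (alpha + beta - 2)
= 22 / 37
= 0.5946

0.5946


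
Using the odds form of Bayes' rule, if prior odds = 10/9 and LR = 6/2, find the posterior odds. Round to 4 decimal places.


Bayes' rule in odds form: posterior odds = prior odds * LR
= (10 * 6) / (9 * 2)
= 60/18 = 3.3333

3.3333


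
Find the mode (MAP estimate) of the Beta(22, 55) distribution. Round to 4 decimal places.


For Beta(a,b) with a,b > 1:
Mode = (a-1)/(a+b-2) = (22-1)/(77-2)
= 21/75 = 0.28

0.28


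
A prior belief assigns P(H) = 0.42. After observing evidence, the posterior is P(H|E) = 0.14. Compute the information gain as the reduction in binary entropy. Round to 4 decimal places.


H(prior) = -0.42*log2(0.42) - 0.58*log2(0.58)
= 0.9815
H(post) = -0.14*log2(0.14) - 0.86*log2(0.86)
= 0.5842
IG = 0.9815 - 0.5842 = 0.3972

0.3972


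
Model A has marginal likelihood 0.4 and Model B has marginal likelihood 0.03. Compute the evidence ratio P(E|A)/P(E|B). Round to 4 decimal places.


Evidence ratio = P(E|A) / P(E|B)
= 0.4 / 0.03
= 13.3333

13.3333


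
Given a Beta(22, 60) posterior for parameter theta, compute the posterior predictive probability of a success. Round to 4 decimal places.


For a Beta-Bernoulli model, the predictive probability is the mean:
P(success) = 22/(22+60) = 22/82 = 0.2683

0.2683


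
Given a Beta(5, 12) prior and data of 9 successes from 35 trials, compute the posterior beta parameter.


Number of failures = 35 - 9 = 26
Posterior beta = 12 + 26 = 38

38


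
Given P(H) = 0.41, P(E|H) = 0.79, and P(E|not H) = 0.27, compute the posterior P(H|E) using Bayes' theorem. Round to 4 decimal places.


By Bayes' theorem: P(H|E) = P(E|H)*P(H) / P(E)
P(E) = P(E|H)*P(H) + P(E|not H)*P(not H)
P(E) = 0.79*0.41 + 0.27*0.59 = 0.4832
P(H|E) = 0.79*0.41 / 0.4832 = 0.6703

0.6703


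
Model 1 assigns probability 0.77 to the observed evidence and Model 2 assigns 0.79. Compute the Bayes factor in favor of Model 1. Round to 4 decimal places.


BF = P(data|M1) / P(data|M2)
= 0.77 / 0.79 = 0.9747

0.9747


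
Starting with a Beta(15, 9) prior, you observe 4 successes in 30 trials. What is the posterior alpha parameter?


For a Beta-Binomial conjugate model:
Posterior alpha = prior alpha + number of successes
= 15 + 4 = 19

19


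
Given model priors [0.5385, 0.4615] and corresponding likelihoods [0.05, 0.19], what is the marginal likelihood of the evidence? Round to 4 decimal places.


P(E) = sum_i P(M_i) P(E|M_i)
= 0.0269 + 0.0877
= 0.1146

0.1146


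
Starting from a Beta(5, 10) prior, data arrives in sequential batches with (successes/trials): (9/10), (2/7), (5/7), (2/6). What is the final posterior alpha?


In sequential Bayesian updating, we sum all successes.
Total successes = 18
Final alpha = 5 + 18 = 23

23


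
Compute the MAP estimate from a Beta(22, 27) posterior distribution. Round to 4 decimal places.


MAP = mode of Beta distribution
= (alpha - 1)/(alpha + beta - 2)
= (22-1)/(22+27-2)
= 21/47 = 0.4468

0.4468


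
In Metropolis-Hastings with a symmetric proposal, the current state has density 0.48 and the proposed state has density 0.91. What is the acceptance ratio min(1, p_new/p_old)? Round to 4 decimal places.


Ratio = p_new / p_old = 0.91 / 0.48 = 1.8958
Acceptance = min(1, 1.8958) = 1.0

1.0


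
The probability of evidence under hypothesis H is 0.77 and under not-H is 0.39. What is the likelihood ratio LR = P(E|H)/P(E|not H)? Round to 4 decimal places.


LR = 0.77 / 0.39
= 1.9744

1.9744


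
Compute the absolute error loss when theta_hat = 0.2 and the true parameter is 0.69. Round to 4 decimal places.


L = |theta_hat - theta_true|
= |0.2 - 0.69| = 0.49

0.49


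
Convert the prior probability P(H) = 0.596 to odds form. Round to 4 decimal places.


P(not H) = 1 - 0.596 = 0.404
Odds = 0.596 / 0.404 = 1.4752

1.4752


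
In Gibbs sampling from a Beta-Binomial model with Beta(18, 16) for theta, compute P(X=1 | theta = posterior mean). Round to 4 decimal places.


Posterior mean = alpha/(alpha+beta) = 18/34 = 0.5294
P(X=1|theta=mean) = theta = 0.5294

0.5294


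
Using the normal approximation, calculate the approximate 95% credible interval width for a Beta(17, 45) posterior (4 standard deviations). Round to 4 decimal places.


Var(Beta) = 17*45/(62^2 * 63) = 0.0032
SD = 0.0562
Width ~ 4*SD = 0.2248

0.2248


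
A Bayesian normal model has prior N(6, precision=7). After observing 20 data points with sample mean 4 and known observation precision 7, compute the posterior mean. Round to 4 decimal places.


Posterior mean = (prior_precision * prior_mean + n * data_precision * data_mean) / (prior_precision + n * data_precision)
Numerator = 7*6 + 20*7*4 = 602
Denominator = 7 + 20*7 = 147
Posterior mean = 4.0952

4.0952


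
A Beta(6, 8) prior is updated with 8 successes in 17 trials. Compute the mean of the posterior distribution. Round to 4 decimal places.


After update: Beta(14, 17)
Mean = 14 / (14 + 17) = 14 / 31
= 0.4516

0.4516


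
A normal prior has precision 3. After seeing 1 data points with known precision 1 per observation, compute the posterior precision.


In the conjugate normal model, precisions add:
tau_posterior = tau_prior + n * tau_data
= 3 + 1*1 = 4

4


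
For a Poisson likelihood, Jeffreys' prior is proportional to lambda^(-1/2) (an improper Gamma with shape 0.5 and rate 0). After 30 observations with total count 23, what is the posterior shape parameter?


Jeffreys' prior for Poisson is proportional to lambda^(-1/2).
Posterior is Gamma(0.5 + S, 0 + n) = Gamma(0.5 + 23, 30).
Posterior shape = 0.5 + S = 0.5 + 23 = 23.5

23.5


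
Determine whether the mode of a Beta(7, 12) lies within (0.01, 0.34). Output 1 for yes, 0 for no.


First find the mode: (a-1)/(a+b-2) = 0.3529
Is 0.3529 in (0.01, 0.34)? 0

0


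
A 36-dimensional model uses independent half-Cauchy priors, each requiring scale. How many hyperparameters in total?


Per parameter: 1 (scale).
Total = 36 * 1 = 36

36


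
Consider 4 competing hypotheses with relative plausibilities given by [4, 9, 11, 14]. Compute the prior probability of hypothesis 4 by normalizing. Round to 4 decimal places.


Sum of weights = 4 + 9 + 11 + 14 = 38
Normalized prior for H4 = 14 / 38
= 0.3684

0.3684


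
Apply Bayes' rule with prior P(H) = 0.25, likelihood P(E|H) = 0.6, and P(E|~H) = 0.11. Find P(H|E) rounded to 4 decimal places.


Step 1: Compute marginal P(E) = P(E|H)P(H) + P(E|~H)P(~H)
= 0.6*0.25 + 0.11*0.75 = 0.2325
Step 2: P(H|E) = P(E|H)P(H)/P(E) = 0.15/0.2325
= 0.6452

0.6452


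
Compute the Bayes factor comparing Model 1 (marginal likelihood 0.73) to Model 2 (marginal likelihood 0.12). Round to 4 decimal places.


BF12 = marginal likelihood of M1 / marginal likelihood of M2
= 0.73/0.12
= 6.0833

6.0833


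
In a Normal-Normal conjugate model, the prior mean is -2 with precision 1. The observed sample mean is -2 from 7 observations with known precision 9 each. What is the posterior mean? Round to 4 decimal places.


Posterior precision = tau0 + n*tau = 1 + 7*9 = 64
Posterior mean = (tau0*mu0 + n*tau*xbar) / posterior_precision
= (1*-2 + 7*9*-2) / 64
= -128 / 64 = -2.0

-2.0
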